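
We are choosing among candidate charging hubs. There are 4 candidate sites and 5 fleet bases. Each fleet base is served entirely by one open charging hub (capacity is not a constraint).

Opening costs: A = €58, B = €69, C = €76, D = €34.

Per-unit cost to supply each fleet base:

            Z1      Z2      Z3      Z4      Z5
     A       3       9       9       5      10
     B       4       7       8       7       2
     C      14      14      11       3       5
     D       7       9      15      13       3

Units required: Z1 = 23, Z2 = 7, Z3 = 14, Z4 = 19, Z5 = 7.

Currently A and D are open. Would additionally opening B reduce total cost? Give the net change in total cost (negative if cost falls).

Current service cost with {A, D}: 374.
Adding B: each fleet base re-picks its cheapest; new service cost 339, saving 35.
Extra fixed cost: 69. Net change = 69 − 35 = 34.
(Totals: 466 → 500.)

No — net change +34 (cost rises by 34).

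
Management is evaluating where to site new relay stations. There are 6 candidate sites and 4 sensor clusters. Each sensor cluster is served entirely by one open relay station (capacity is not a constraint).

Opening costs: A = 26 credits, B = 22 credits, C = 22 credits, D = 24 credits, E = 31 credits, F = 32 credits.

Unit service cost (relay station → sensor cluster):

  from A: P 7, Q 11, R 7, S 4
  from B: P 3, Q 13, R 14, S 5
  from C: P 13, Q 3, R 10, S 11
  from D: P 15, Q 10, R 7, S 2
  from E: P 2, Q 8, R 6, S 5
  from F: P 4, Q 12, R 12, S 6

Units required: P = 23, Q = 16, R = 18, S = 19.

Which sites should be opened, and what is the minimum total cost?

Open C, D and E; minimum total cost 317.

For any fixed open set, each sensor cluster goes to its cheapest open site; total = fixed + service.
{C, D, E}: P→E 2·23=46, Q→C 3·16=48, R→E 6·18=108, S→D 2·19=38. Service 240; fixed 77; total 317.
{B, C, D, E}: service 240 + fixed 99 = 339
{A, C, D, E}: service 240 + fixed 103 = 343
{A, B, C, D, E, F}: service 240 + fixed 157 = 397
No other subset beats 317.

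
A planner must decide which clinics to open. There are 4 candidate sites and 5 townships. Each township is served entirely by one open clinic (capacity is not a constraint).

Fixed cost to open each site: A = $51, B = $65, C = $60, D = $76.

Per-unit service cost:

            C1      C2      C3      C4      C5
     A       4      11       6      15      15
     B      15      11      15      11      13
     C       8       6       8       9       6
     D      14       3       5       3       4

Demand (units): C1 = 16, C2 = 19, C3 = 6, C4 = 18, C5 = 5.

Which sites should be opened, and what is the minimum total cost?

For any fixed open set, each township goes to its cheapest open site; total = fixed + service.
{A, D}: C1→A 4·16=64, C2→D 3·19=57, C3→D 5·6=30, C4→D 3·18=54, C5→D 4·5=20. Service 225; fixed 127; total 352.
{A, C, D}: C1→A 4·16=64, C2→D 3·19=57, C3→D 5·6=30, C4→D 3·18=54, C5→D 4·5=20. Service 225; fixed 187; total 412.
{A, B, D}: service 225 + fixed 192 = 417
{A, B, C, D}: service 225 + fixed 252 = 477
No other subset beats 352.

Open A and D; minimum total cost 352.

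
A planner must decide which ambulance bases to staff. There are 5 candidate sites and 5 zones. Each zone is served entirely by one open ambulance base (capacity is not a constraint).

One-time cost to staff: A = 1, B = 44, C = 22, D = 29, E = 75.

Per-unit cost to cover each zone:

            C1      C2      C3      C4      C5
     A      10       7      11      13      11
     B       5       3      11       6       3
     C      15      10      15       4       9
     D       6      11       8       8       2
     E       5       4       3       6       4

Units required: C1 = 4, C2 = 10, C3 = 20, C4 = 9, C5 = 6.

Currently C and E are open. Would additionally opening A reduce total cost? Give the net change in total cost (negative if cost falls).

No — net change +1 (cost rises by 1).

Current service cost with {C, E}: 180.
Adding A: each zone re-picks its cheapest; new service cost 180, saving 0.
Extra fixed cost: 1. Net change = 1 − 0 = 1.
(Totals: 277 → 278.)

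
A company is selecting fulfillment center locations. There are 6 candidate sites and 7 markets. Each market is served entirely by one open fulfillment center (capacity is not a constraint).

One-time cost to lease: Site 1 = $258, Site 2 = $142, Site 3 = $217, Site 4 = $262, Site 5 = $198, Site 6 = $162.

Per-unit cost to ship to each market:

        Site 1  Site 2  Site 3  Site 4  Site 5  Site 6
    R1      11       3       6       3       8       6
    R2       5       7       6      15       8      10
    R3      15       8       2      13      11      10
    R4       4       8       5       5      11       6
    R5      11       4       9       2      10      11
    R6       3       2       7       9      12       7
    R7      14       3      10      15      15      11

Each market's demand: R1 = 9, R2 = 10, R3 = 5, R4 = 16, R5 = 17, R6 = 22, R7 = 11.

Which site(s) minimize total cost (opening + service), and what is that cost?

Open Site 2 only; minimum total cost 552.

For any fixed open set, each market goes to its cheapest open site; total = fixed + service.
{Site 2}: R1→Site 2 3·9=27, R2→Site 2 7·10=70, R3→Site 2 8·5=40, R4→Site 2 8·16=128, R5→Site 2 4·17=68, R6→Site 2 2·22=44, R7→Site 2 3·11=33. Service 410; fixed 142; total 552.
{Site 2, Site 3}: R1→Site 2 3·9=27, R2→Site 3 6·10=60, R3→Site 3 2·5=10, R4→Site 3 5·16=80, R5→Site 2 4·17=68, R6→Site 2 2·22=44, R7→Site 2 3·11=33. Service 322; fixed 359; total 681.
{Site 2, Site 6}: R1→Site 2 3·9=27, R2→Site 2 7·10=70, R3→Site 2 8·5=40, R4→Site 6 6·16=96, R5→Site 2 4·17=68, R6→Site 2 2·22=44, R7→Site 2 3·11=33. Service 378; fixed 304; total 682.
{Site 1, Site 2, Site 3, Site 4, Site 5, Site 6}: R1→Site 2 3·9=27, R2→Site 1 5·10=50, R3→Site 3 2·5=10, R4→Site 1 4·16=64, R5→Site 4 2·17=34, R6→Site 2 2·22=44, R7→Site 2 3·11=33. Service 262; fixed 1239; total 1501.
No other subset beats 552.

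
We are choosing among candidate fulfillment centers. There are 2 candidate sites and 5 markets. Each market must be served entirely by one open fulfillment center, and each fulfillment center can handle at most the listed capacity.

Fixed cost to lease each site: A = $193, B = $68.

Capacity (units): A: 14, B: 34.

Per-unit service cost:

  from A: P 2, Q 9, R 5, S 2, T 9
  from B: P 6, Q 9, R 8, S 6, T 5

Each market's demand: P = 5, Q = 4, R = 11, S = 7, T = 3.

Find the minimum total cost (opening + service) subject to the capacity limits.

Minimum total cost: 279

Open {B}: P→B 6·5=30, Q→B 9·4=36, R→B 8·11=88, S→B 6·7=42, T→B 5·3=15.
Loads: B carries 30/34. Service 211; fixed 68; total 279.
Next best feasible plan costs 424.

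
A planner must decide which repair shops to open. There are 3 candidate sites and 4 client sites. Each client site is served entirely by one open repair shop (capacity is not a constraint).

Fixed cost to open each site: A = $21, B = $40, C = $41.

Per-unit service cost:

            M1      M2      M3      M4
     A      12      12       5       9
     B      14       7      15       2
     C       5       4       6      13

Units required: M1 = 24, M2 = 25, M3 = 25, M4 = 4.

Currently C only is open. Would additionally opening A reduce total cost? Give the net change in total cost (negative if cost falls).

Current service cost with {C}: 422.
Adding A: each client site re-picks its cheapest; new service cost 381, saving 41.
Extra fixed cost: 21. Net change = 21 − 41 = -20.
(Totals: 463 → 443.)

Yes — net change −20 (cost falls by 20).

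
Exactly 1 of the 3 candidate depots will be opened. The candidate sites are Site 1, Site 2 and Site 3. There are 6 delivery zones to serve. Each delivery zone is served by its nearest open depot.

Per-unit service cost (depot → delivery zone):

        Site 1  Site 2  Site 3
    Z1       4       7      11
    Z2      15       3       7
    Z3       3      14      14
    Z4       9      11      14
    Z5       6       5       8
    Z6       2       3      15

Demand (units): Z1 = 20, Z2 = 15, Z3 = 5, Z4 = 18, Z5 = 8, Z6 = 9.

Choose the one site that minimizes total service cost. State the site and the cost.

Choose Site 2 only; total service cost 520.

With exactly 1 open, each delivery zone uses its cheapest among the chosen.
{Site 2}: Z1→Site 2 7·20=140, Z2→Site 2 3·15=45, Z3→Site 2 14·5=70, Z4→Site 2 11·18=198, Z5→Site 2 5·8=40, Z6→Site 2 3·9=27. Service cost 520.
{Site 1}: service cost 548
{Site 3}: service cost 846
Among all 3 size-1 choices, {Site 2} is lowest.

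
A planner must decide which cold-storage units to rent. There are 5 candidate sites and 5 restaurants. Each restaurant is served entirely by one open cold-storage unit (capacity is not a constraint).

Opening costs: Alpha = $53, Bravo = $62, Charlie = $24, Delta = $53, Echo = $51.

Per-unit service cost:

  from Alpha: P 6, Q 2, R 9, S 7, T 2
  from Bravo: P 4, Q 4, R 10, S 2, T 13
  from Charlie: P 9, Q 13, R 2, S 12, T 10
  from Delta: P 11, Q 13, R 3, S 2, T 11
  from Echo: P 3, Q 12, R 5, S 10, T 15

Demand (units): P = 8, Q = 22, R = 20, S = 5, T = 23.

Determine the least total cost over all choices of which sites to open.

Minimum total cost: 290

For any fixed open set, each restaurant goes to its cheapest open site; total = fixed + service.
{Alpha, Charlie}: P→Alpha 6·8=48, Q→Alpha 2·22=44, R→Charlie 2·20=40, S→Alpha 7·5=35, T→Alpha 2·23=46. Service 213; fixed 77; total 290.
{Alpha, Bravo, Charlie}: service 172 + fixed 139 = 311
{Alpha, Delta}: service 208 + fixed 106 = 314
{Alpha, Bravo, Charlie, Delta, Echo}: P→Echo 3·8=24, Q→Alpha 2·22=44, R→Charlie 2·20=40, S→Bravo 2·5=10, T→Alpha 2·23=46. Service 164; fixed 243; total 407.
No other subset beats 290.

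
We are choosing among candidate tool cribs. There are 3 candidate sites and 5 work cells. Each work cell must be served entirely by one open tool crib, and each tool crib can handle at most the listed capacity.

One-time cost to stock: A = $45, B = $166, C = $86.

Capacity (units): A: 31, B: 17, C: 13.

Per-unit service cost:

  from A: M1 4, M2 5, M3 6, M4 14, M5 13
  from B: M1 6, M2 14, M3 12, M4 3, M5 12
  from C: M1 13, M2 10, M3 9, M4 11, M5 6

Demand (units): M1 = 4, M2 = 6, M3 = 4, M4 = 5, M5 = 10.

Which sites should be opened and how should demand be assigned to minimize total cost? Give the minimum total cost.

Minimum total cost: 315

Open {A}: M1→A 4·4=16, M2→A 5·6=30, M3→A 6·4=24, M4→A 14·5=70, M5→A 13·10=130.
Loads: A carries 29/31. Service 270; fixed 45; total 315.
Next best feasible plan costs 331.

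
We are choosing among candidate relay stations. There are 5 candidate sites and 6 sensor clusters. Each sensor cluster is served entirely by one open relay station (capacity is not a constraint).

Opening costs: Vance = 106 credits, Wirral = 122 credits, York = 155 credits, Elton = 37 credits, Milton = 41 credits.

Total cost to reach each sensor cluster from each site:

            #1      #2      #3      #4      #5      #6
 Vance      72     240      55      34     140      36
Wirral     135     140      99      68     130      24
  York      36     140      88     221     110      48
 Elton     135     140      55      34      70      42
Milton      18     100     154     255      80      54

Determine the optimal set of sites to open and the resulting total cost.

For any fixed open set, each sensor cluster goes to its cheapest open site; total = fixed + service.
{Elton, Milton}: #1→Milton 18, #2→Milton 100, #3→Elton 55, #4→Elton 34, #5→Elton 70, #6→Elton 42. Service 319; fixed 78; total 397.
{Vance, Milton}: #1→Milton 18, #2→Milton 100, #3→Vance 55, #4→Vance 34, #5→Milton 80, #6→Vance 36. Service 323; fixed 147; total 470.
{Vance, Elton, Milton}: service 313 + fixed 184 = 497
{Vance, Wirral, York, Elton, Milton}: #1→Milton 18, #2→Milton 100, #3→Vance 55, #4→Vance 34, #5→Elton 70, #6→Wirral 24. Service 301; fixed 461; total 762.
No other subset beats 397.

Open Elton and Milton; minimum total cost 397.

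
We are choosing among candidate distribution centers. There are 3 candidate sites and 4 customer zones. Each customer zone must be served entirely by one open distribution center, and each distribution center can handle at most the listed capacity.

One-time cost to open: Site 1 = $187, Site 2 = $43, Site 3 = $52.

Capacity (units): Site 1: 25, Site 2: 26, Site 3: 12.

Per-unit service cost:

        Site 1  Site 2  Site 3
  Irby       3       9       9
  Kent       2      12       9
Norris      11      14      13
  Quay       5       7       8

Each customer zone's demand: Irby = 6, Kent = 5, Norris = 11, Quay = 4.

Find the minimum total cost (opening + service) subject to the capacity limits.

Minimum total cost: 339

Open {Site 2}: Irby→Site 2 9·6=54, Kent→Site 2 12·5=60, Norris→Site 2 14·11=154, Quay→Site 2 7·4=28.
Loads: Site 2 carries 26/26. Service 296; fixed 43; total 339.
Next best feasible plan costs 376.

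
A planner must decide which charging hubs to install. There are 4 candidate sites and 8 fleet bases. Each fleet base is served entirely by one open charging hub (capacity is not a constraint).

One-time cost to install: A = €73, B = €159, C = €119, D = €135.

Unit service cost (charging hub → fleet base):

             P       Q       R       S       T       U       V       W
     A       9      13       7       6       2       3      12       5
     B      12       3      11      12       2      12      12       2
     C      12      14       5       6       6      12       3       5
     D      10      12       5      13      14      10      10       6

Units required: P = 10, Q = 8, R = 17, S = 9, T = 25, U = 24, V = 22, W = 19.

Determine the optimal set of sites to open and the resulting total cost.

Open A and C; minimum total cost 808.

For any fixed open set, each fleet base goes to its cheapest open site; total = fixed + service.
{A, C}: P→A 9·10=90, Q→A 13·8=104, R→C 5·17=85, S→A 6·9=54, T→A 2·25=50, U→A 3·24=72, V→C 3·22=66, W→A 5·19=95. Service 616; fixed 192; total 808.
{A, B, C}: P→A 9·10=90, Q→B 3·8=24, R→C 5·17=85, S→A 6·9=54, T→A 2·25=50, U→A 3·24=72, V→C 3·22=66, W→B 2·19=38. Service 479; fixed 351; total 830.
{A}: P→A 9·10=90, Q→A 13·8=104, R→A 7·17=119, S→A 6·9=54, T→A 2·25=50, U→A 3·24=72, V→A 12·22=264, W→A 5·19=95. Service 848; fixed 73; total 921.
{A, B, C, D}: service 479 + fixed 486 = 965
No other subset beats 808.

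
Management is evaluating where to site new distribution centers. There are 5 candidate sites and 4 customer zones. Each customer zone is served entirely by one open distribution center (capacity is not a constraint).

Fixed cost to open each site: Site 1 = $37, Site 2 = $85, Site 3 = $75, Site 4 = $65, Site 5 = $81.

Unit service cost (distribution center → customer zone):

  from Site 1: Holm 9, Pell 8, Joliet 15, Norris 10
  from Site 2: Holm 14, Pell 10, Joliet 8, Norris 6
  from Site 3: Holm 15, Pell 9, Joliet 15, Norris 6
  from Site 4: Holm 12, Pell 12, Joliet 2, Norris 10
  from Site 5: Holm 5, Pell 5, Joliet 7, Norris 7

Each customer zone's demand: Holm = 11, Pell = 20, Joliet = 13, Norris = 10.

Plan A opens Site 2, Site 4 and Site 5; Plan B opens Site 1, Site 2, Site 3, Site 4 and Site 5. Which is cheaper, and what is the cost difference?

Plan A is cheaper by 112.

Plan A: {Site 2, Site 4, Site 5}: Holm→Site 5 5·11=55, Pell→Site 5 5·20=100, Joliet→Site 4 2·13=26, Norris→Site 2 6·10=60. Service 241; fixed 231; total 472.
Plan B: {Site 1, Site 2, Site 3, Site 4, Site 5}: Holm→Site 5 5·11=55, Pell→Site 5 5·20=100, Joliet→Site 4 2·13=26, Norris→Site 2 6·10=60. Service 241; fixed 343; total 584.
Difference: |472 − 584| = 112.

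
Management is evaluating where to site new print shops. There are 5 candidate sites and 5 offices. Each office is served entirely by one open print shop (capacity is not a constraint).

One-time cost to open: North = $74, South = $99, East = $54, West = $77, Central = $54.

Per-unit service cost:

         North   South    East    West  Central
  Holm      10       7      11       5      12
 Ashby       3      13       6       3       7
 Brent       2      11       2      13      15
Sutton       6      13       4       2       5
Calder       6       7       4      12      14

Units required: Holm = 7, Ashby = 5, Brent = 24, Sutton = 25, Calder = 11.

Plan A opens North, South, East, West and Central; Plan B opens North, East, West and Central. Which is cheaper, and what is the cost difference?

Plan A: {North, South, East, West, Central}: Holm→West 5·7=35, Ashby→North 3·5=15, Brent→North 2·24=48, Sutton→West 2·25=50, Calder→East 4·11=44. Service 192; fixed 358; total 550.
Plan B: {North, East, West, Central}: Holm→West 5·7=35, Ashby→North 3·5=15, Brent→North 2·24=48, Sutton→West 2·25=50, Calder→East 4·11=44. Service 192; fixed 259; total 451.
Difference: |550 − 451| = 99.

Plan B is cheaper by 99.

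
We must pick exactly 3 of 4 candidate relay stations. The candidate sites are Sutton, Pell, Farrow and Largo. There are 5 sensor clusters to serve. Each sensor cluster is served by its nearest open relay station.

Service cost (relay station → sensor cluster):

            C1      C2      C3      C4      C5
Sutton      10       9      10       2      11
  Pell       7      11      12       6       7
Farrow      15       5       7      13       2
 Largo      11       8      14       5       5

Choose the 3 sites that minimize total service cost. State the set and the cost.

Choose Sutton, Pell and Farrow; total service cost 23.

With exactly 3 open, each sensor cluster uses its cheapest among the chosen.
{Sutton, Pell, Farrow}: C1→Pell 7, C2→Farrow 5, C3→Farrow 7, C4→Sutton 2, C5→Farrow 2. Service cost 23.
{Sutton, Farrow, Largo}: service cost 26
{Pell, Farrow, Largo}: service cost 26
Among all 4 size-3 choices, {Sutton, Pell, Farrow} is lowest.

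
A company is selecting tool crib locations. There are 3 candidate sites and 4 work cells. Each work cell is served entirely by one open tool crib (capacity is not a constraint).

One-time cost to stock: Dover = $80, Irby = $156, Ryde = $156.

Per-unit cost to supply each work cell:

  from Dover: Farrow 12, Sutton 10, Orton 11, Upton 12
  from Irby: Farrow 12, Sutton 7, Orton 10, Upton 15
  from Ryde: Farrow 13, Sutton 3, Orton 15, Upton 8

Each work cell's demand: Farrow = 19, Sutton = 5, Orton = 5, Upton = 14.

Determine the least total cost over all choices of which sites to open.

Minimum total cost: 581

For any fixed open set, each work cell goes to its cheapest open site; total = fixed + service.
{Dover}: Farrow→Dover 12·19=228, Sutton→Dover 10·5=50, Orton→Dover 11·5=55, Upton→Dover 12·14=168. Service 501; fixed 80; total 581.
{Ryde}: Farrow→Ryde 13·19=247, Sutton→Ryde 3·5=15, Orton→Ryde 15·5=75, Upton→Ryde 8·14=112. Service 449; fixed 156; total 605.
{Dover, Ryde}: service 410 + fixed 236 = 646
{Dover, Irby, Ryde}: service 405 + fixed 392 = 797
No other subset beats 581.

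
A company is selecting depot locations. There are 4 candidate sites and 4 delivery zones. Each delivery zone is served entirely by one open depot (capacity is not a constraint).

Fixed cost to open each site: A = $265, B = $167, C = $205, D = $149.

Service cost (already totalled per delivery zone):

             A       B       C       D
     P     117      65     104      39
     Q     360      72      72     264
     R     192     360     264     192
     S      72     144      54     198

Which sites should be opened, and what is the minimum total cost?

For any fixed open set, each delivery zone goes to its cheapest open site; total = fixed + service.
{C}: P→C 104, Q→C 72, R→C 264, S→C 54. Service 494; fixed 205; total 699.
{C, D}: service 357 + fixed 354 = 711
{B, D}: P→D 39, Q→B 72, R→D 192, S→B 144. Service 447; fixed 316; total 763.
{A, B, C, D}: P→D 39, Q→B 72, R→A 192, S→C 54. Service 357; fixed 786; total 1143.
No other subset beats 699.

Open C only; minimum total cost 699.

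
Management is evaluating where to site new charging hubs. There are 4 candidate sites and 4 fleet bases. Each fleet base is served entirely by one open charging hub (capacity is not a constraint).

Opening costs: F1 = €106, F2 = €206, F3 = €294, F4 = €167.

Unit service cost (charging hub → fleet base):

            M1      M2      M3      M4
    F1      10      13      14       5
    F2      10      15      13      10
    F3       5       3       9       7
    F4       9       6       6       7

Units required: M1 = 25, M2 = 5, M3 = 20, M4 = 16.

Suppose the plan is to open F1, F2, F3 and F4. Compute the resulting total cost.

Each fleet base is assigned to its cheapest site among the open ones.
{F1, F2, F3, F4}: M1→F3 5·25=125, M2→F3 3·5=15, M3→F4 6·20=120, M4→F1 5·16=80. Service 340; fixed 773; total 1113.

Total cost: 1113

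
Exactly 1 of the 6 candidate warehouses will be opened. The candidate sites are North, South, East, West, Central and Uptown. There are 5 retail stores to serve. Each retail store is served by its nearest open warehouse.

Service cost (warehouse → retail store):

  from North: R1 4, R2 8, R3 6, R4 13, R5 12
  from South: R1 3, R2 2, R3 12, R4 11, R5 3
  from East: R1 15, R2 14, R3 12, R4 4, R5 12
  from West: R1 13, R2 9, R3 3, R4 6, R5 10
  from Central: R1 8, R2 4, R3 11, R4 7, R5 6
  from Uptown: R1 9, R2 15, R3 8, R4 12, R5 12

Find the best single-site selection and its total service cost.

With exactly 1 open, each retail store uses its cheapest among the chosen.
{South}: R1→South 3, R2→South 2, R3→South 12, R4→South 11, R5→South 3. Service cost 31.
{Central}: service cost 36
{West}: service cost 41
Among all 6 size-1 choices, {South} is lowest.

Choose South only; total service cost 31.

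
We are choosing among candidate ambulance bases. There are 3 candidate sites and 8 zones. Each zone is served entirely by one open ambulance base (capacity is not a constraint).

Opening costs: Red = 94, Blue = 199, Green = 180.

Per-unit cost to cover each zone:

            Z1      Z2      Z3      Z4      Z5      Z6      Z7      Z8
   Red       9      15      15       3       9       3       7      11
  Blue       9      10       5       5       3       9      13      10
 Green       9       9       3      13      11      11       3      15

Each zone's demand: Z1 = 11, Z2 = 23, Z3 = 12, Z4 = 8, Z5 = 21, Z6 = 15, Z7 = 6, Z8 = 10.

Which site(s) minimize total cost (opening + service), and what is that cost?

Open Red and Blue; minimum total cost 956.

For any fixed open set, each zone goes to its cheapest open site; total = fixed + service.
{Red, Blue}: Z1→Red 9·11=99, Z2→Blue 10·23=230, Z3→Blue 5·12=60, Z4→Red 3·8=24, Z5→Blue 3·21=63, Z6→Red 3·15=45, Z7→Red 7·6=42, Z8→Blue 10·10=100. Service 663; fixed 293; total 956.
{Red, Green}: Z1→Red 9·11=99, Z2→Green 9·23=207, Z3→Green 3·12=36, Z4→Red 3·8=24, Z5→Red 9·21=189, Z6→Red 3·15=45, Z7→Green 3·6=18, Z8→Red 11·10=110. Service 728; fixed 274; total 1002.
{Blue}: Z1→Blue 9·11=99, Z2→Blue 10·23=230, Z3→Blue 5·12=60, Z4→Blue 5·8=40, Z5→Blue 3·21=63, Z6→Blue 9·15=135, Z7→Blue 13·6=78, Z8→Blue 10·10=100. Service 805; fixed 199; total 1004.
{Red, Blue, Green}: service 592 + fixed 473 = 1065
No other subset beats 956.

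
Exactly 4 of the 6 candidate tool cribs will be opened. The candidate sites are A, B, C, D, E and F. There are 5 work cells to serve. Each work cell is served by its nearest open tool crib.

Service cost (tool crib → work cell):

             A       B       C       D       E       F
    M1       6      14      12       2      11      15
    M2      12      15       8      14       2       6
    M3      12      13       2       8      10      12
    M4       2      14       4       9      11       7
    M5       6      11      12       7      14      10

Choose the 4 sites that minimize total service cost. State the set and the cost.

With exactly 4 open, each work cell uses its cheapest among the chosen.
{A, C, D, E}: M1→D 2, M2→E 2, M3→C 2, M4→A 2, M5→A 6. Service cost 14.
{B, C, D, E}: service cost 17
{C, D, E, F}: service cost 17
Among all 15 size-4 choices, {A, C, D, E} is lowest.

Choose A, C, D and E; total service cost 14.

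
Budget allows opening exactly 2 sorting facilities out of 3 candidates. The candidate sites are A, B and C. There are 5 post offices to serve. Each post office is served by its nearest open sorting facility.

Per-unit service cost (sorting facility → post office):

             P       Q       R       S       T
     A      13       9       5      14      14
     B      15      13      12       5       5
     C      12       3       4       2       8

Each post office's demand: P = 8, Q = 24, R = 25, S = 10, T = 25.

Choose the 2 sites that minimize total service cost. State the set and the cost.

Choose B and C; total service cost 413.

With exactly 2 open, each post office uses its cheapest among the chosen.
{B, C}: P→C 12·8=96, Q→C 3·24=72, R→C 4·25=100, S→C 2·10=20, T→B 5·25=125. Service cost 413.
{A, C}: service cost 488
{A, B}: service cost 620
Among all 3 size-2 choices, {B, C} is lowest.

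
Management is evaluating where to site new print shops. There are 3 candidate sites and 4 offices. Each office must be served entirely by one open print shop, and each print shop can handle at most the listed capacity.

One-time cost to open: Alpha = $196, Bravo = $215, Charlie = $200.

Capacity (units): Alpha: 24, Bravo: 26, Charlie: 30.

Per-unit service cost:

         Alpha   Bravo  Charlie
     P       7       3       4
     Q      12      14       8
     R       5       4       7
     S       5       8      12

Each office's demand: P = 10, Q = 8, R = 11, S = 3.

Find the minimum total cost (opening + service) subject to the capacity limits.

Minimum total cost: 570

Open {Alpha, Charlie}: P→Charlie 4·10=40, Q→Charlie 8·8=64, R→Alpha 5·11=55, S→Alpha 5·3=15.
Loads: Alpha carries 14/24, Charlie carries 18/30. Service 174; fixed 396; total 570.
Next best feasible plan costs 577.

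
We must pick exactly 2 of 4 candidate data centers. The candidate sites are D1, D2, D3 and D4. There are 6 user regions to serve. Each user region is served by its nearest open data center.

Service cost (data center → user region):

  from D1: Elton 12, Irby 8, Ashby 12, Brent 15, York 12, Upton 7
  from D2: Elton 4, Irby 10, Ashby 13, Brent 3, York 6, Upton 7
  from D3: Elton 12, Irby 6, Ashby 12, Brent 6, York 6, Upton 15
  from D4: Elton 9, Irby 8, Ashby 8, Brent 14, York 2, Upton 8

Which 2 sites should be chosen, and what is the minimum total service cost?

Choose D2 and D4; total service cost 32.

With exactly 2 open, each user region uses its cheapest among the chosen.
{D2, D4}: Elton→D2 4, Irby→D4 8, Ashby→D4 8, Brent→D2 3, York→D4 2, Upton→D2 7. Service cost 32.
{D2, D3}: service cost 38
{D3, D4}: service cost 39
Among all 6 size-2 choices, {D2, D4} is lowest.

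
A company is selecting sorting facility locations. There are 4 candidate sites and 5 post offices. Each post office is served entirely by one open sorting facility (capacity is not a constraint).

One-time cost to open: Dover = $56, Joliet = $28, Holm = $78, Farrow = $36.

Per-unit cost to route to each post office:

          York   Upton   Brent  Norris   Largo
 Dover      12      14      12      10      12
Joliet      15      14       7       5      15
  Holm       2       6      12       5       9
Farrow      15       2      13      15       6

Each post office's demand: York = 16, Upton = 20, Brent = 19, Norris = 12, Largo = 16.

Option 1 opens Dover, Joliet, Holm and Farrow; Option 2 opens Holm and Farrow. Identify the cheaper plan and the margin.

Option 1 is cheaper by 11.

Option 1: {Dover, Joliet, Holm, Farrow}: York→Holm 2·16=32, Upton→Farrow 2·20=40, Brent→Joliet 7·19=133, Norris→Joliet 5·12=60, Largo→Farrow 6·16=96. Service 361; fixed 198; total 559.
Option 2: {Holm, Farrow}: York→Holm 2·16=32, Upton→Farrow 2·20=40, Brent→Holm 12·19=228, Norris→Holm 5·12=60, Largo→Farrow 6·16=96. Service 456; fixed 114; total 570.
Difference: |559 − 570| = 11.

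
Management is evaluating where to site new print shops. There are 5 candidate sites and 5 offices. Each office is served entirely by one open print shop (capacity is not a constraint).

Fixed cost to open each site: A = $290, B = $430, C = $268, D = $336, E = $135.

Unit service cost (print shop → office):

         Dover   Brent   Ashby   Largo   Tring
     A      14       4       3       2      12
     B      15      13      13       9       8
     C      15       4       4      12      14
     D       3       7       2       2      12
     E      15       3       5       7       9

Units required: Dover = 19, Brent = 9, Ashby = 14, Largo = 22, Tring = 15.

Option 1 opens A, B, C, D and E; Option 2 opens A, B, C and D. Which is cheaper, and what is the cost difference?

Option 2 is cheaper by 126.

Option 1: {A, B, C, D, E}: Dover→D 3·19=57, Brent→E 3·9=27, Ashby→D 2·14=28, Largo→A 2·22=44, Tring→B 8·15=120. Service 276; fixed 1459; total 1735.
Option 2: {A, B, C, D}: Dover→D 3·19=57, Brent→A 4·9=36, Ashby→D 2·14=28, Largo→A 2·22=44, Tring→B 8·15=120. Service 285; fixed 1324; total 1609.
Difference: |1735 − 1609| = 126.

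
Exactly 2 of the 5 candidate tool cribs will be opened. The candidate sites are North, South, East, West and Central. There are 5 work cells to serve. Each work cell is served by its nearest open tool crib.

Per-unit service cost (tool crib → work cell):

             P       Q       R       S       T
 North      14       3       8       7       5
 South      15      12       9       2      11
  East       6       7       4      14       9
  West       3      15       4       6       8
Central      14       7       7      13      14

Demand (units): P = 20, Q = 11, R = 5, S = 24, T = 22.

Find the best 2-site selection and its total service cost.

Choose North and West; total service cost 367.

With exactly 2 open, each work cell uses its cheapest among the chosen.
{North, West}: P→West 3·20=60, Q→North 3·11=33, R→West 4·5=20, S→West 6·24=144, T→North 5·22=110. Service cost 367.
{South, West}: service cost 436
{North, East}: service cost 451
Among all 10 size-2 choices, {North, West} is lowest.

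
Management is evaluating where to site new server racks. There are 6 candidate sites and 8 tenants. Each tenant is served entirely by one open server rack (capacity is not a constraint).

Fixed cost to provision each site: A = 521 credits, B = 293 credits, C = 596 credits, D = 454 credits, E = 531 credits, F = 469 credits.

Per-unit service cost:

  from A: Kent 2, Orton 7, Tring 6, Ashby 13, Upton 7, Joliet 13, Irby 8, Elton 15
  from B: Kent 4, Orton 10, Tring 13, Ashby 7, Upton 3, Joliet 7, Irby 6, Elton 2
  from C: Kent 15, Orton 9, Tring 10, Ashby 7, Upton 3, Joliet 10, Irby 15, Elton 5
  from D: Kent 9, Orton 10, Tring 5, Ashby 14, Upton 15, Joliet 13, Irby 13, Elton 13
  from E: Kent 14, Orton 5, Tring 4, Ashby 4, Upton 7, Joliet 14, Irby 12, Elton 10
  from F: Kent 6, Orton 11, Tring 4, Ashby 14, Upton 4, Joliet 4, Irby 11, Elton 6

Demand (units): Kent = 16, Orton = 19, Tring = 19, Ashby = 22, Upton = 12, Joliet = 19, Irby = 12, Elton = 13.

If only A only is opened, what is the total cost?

Each tenant is assigned to its cheapest site among the open ones.
{A}: Kent→A 2·16=32, Orton→A 7·19=133, Tring→A 6·19=114, Ashby→A 13·22=286, Upton→A 7·12=84, Joliet→A 13·19=247, Irby→A 8·12=96, Elton→A 15·13=195. Service 1187; fixed 521; total 1708.

Total cost: 1708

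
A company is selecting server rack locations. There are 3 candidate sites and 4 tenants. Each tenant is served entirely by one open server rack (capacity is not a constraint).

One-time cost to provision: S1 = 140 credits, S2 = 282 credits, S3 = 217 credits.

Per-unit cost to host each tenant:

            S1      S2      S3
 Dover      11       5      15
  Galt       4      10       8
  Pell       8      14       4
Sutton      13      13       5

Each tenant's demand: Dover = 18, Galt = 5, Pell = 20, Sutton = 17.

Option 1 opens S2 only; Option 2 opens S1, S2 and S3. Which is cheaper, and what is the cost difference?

Option 1: {S2}: Dover→S2 5·18=90, Galt→S2 10·5=50, Pell→S2 14·20=280, Sutton→S2 13·17=221. Service 641; fixed 282; total 923.
Option 2: {S1, S2, S3}: Dover→S2 5·18=90, Galt→S1 4·5=20, Pell→S3 4·20=80, Sutton→S3 5·17=85. Service 275; fixed 639; total 914.
Difference: |923 − 914| = 9.

Option 2 is cheaper by 9.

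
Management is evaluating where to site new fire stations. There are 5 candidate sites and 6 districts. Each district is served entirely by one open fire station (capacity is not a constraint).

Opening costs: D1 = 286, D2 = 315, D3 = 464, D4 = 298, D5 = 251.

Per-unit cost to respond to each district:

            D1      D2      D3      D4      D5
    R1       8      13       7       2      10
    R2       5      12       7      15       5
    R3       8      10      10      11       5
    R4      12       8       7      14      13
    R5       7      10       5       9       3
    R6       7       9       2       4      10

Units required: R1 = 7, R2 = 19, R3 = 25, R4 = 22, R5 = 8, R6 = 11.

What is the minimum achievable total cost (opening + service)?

Minimum total cost: 961

For any fixed open set, each district goes to its cheapest open site; total = fixed + service.
{D5}: R1→D5 10·7=70, R2→D5 5·19=95, R3→D5 5·25=125, R4→D5 13·22=286, R5→D5 3·8=24, R6→D5 10·11=110. Service 710; fixed 251; total 961.
{D1}: R1→D1 8·7=56, R2→D1 5·19=95, R3→D1 8·25=200, R4→D1 12·22=264, R5→D1 7·8=56, R6→D1 7·11=77. Service 748; fixed 286; total 1034.
{D3}: R1→D3 7·7=49, R2→D3 7·19=133, R3→D3 10·25=250, R4→D3 7·22=154, R5→D3 5·8=40, R6→D3 2·11=22. Service 648; fixed 464; total 1112.
{D1, D2, D3, D4, D5}: R1→D4 2·7=14, R2→D1 5·19=95, R3→D5 5·25=125, R4→D3 7·22=154, R5→D5 3·8=24, R6→D3 2·11=22. Service 434; fixed 1614; total 2048.
No other subset beats 961.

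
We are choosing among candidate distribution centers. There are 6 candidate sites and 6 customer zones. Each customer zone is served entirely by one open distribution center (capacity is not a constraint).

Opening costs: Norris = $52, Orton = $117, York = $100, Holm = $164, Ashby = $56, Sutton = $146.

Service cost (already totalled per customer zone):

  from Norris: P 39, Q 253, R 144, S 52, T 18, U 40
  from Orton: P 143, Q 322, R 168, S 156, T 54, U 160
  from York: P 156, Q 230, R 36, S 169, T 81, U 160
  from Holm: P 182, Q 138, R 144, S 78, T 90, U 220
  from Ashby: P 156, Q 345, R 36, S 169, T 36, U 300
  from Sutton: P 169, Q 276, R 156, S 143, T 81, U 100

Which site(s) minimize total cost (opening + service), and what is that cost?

Open Norris and Ashby; minimum total cost 546.

For any fixed open set, each customer zone goes to its cheapest open site; total = fixed + service.
{Norris, Ashby}: P→Norris 39, Q→Norris 253, R→Ashby 36, S→Norris 52, T→Norris 18, U→Norris 40. Service 438; fixed 108; total 546.
{Norris, York}: P→Norris 39, Q→York 230, R→York 36, S→Norris 52, T→Norris 18, U→Norris 40. Service 415; fixed 152; total 567.
{Norris, Holm, Ashby}: service 323 + fixed 272 = 595
{Norris, Orton, York, Holm, Ashby, Sutton}: service 323 + fixed 635 = 958
No other subset beats 546.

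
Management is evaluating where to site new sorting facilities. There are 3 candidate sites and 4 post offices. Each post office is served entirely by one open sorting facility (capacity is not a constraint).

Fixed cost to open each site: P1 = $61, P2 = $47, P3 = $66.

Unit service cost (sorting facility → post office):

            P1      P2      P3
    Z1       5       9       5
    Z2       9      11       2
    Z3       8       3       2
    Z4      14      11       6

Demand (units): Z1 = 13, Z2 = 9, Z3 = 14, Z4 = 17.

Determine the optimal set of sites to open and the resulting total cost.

Open P3 only; minimum total cost 279.

For any fixed open set, each post office goes to its cheapest open site; total = fixed + service.
{P3}: Z1→P3 5·13=65, Z2→P3 2·9=18, Z3→P3 2·14=28, Z4→P3 6·17=102. Service 213; fixed 66; total 279.
{P2, P3}: service 213 + fixed 113 = 326
{P1, P3}: Z1→P1 5·13=65, Z2→P3 2·9=18, Z3→P3 2·14=28, Z4→P3 6·17=102. Service 213; fixed 127; total 340.
{P1, P2, P3}: service 213 + fixed 174 = 387
No other subset beats 279.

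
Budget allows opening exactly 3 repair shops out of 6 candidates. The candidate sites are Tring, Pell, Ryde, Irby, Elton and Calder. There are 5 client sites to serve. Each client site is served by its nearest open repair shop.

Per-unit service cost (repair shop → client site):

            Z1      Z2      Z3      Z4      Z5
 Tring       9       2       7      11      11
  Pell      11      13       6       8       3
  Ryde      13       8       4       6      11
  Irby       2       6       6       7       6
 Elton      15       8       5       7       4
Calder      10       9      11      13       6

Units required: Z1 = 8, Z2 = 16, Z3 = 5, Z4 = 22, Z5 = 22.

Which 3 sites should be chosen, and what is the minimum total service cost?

With exactly 3 open, each client site uses its cheapest among the chosen.
{Tring, Pell, Irby}: Z1→Irby 2·8=16, Z2→Tring 2·16=32, Z3→Pell 6·5=30, Z4→Irby 7·22=154, Z5→Pell 3·22=66. Service cost 298.
{Tring, Irby, Elton}: service cost 315
{Tring, Pell, Ryde}: service cost 322
Among all 20 size-3 choices, {Tring, Pell, Irby} is lowest.

Choose Tring, Pell and Irby; total service cost 298.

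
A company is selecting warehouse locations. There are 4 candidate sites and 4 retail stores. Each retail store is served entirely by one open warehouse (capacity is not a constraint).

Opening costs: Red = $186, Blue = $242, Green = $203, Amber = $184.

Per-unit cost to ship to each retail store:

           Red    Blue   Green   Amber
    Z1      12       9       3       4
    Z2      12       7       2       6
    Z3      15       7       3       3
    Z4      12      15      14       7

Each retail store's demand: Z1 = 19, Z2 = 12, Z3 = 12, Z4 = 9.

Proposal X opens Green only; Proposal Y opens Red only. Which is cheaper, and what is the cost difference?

Proposal X is cheaper by 400.

Proposal X: {Green}: Z1→Green 3·19=57, Z2→Green 2·12=24, Z3→Green 3·12=36, Z4→Green 14·9=126. Service 243; fixed 203; total 446.
Proposal Y: {Red}: Z1→Red 12·19=228, Z2→Red 12·12=144, Z3→Red 15·12=180, Z4→Red 12·9=108. Service 660; fixed 186; total 846.
Difference: |446 − 846| = 400.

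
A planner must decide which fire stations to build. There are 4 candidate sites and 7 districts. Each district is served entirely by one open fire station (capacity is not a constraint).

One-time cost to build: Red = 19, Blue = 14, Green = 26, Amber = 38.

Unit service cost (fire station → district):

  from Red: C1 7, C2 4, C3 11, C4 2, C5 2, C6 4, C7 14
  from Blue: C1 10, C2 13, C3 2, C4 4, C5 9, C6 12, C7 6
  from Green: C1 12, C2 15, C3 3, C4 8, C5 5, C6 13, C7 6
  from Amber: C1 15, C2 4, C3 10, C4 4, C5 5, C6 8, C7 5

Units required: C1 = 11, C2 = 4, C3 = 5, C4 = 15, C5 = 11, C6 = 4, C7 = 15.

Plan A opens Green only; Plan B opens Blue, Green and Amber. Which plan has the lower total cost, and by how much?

Plan B is cheaper by 114.

Plan A: {Green}: C1→Green 12·11=132, C2→Green 15·4=60, C3→Green 3·5=15, C4→Green 8·15=120, C5→Green 5·11=55, C6→Green 13·4=52, C7→Green 6·15=90. Service 524; fixed 26; total 550.
Plan B: {Blue, Green, Amber}: C1→Blue 10·11=110, C2→Amber 4·4=16, C3→Blue 2·5=10, C4→Blue 4·15=60, C5→Green 5·11=55, C6→Amber 8·4=32, C7→Amber 5·15=75. Service 358; fixed 78; total 436.
Difference: |550 − 436| = 114.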